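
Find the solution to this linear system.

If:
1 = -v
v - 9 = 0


Then:
No Solution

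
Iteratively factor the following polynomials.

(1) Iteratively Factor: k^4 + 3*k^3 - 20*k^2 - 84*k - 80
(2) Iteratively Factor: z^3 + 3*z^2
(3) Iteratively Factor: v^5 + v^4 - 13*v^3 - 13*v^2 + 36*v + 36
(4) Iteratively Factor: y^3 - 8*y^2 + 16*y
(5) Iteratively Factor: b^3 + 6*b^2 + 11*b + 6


(1) = (k - 5)*(k^3 + 8*k^2 + 20*k + 16) = (k - 5)*(k + 4)*(k^2 + 4*k + 4) = (k - 5)*(k + 2)*(k + 4)*(k + 2)
(2) = (z + 3)*(z^2) = z*(z + 3)*(z)
(3) = (v + 3)*(v^4 - 2*v^3 - 7*v^2 + 8*v + 12) = (v + 2)*(v + 3)*(v^3 - 4*v^2 + v + 6) = (v - 3)*(v + 2)*(v + 3)*(v^2 - v - 2) = (v - 3)*(v - 2)*(v + 2)*(v + 3)*(v + 1)
(4) = (y)*(y^2 - 8*y + 16) = y*(y - 4)*(y - 4)
(5) = (b + 1)*(b^2 + 5*b + 6) = (b + 1)*(b + 2)*(b + 3)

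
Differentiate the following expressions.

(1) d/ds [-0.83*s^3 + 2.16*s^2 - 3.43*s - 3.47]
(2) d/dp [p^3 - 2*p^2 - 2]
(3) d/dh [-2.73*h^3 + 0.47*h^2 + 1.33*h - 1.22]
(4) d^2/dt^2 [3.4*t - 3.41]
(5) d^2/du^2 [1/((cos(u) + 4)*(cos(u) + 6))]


(1) = -2.49*s^2 + 4.32*s - 3.43
(2) = p*(3*p - 4)
(3) = -8.19*h^2 + 0.94*h + 1.33
(4) = 0
(5) = (-4*sin(u)^4 + 6*sin(u)^2 + 555*cos(u)/2 - 15*cos(3*u)/2 + 150)/((cos(u) + 4)^3*(cos(u) + 6)^3)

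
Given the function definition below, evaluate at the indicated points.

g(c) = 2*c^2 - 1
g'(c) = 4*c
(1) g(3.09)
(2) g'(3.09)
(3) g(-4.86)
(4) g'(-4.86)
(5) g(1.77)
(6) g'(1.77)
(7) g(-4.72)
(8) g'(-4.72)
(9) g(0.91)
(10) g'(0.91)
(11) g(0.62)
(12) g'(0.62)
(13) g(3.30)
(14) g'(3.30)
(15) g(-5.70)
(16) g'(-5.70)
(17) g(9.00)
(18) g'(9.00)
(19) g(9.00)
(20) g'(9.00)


(1) = 18.10
(2) = 12.36
(3) = 46.24
(4) = -19.44
(5) = 5.27
(6) = 7.08
(7) = 43.56
(8) = -18.88
(9) = 0.66
(10) = 3.64
(11) = -0.23
(12) = 2.48
(13) = 20.78
(14) = 13.20
(15) = 63.98
(16) = -22.80
(17) = 161.00
(18) = 36.00
(19) = 161.00
(20) = 36.00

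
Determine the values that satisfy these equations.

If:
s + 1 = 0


Then:
s = -1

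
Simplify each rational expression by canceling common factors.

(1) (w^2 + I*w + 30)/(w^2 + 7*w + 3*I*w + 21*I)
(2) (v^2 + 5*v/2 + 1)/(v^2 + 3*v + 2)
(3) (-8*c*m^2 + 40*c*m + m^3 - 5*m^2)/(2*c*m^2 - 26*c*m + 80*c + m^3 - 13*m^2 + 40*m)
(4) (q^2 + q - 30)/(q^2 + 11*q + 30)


(1) = (w^2 + I*w + 30)/(w^2 + w*(7 + 3*I) + 21*I)
(2) = (2*v + 1)/(2*v + 2)
(3) = (-8*c*m + m^2)/(2*c*m - 16*c + m^2 - 8*m)
(4) = (q - 5)/(q + 5)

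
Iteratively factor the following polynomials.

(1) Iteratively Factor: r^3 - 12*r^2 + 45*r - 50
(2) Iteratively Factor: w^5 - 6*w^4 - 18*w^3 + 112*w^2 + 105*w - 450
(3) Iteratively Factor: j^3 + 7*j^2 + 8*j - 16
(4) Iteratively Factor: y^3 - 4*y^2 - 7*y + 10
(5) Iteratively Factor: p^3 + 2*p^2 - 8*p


(1) = (r - 2)*(r^2 - 10*r + 25) = (r - 5)*(r - 2)*(r - 5)
(2) = (w - 2)*(w^4 - 4*w^3 - 26*w^2 + 60*w + 225) = (w - 5)*(w - 2)*(w^3 + w^2 - 21*w - 45) = (w - 5)*(w - 2)*(w + 3)*(w^2 - 2*w - 15) = (w - 5)^2*(w - 2)*(w + 3)*(w + 3)
(3) = (j + 4)*(j^2 + 3*j - 4) = (j - 1)*(j + 4)*(j + 4)
(4) = (y - 1)*(y^2 - 3*y - 10) = (y - 5)*(y - 1)*(y + 2)
(5) = (p - 2)*(p^2 + 4*p) = p*(p - 2)*(p + 4)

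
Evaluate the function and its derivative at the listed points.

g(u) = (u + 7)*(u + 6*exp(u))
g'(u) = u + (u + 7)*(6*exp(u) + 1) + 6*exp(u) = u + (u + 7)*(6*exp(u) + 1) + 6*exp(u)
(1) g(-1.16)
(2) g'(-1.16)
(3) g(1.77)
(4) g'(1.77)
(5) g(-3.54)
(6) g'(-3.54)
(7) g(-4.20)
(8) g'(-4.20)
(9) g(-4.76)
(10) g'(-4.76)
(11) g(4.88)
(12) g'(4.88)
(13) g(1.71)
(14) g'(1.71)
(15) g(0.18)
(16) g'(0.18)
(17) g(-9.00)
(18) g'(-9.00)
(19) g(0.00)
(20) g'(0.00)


(1) = 4.21
(2) = 17.55
(3) = 324.45
(4) = 354.69
(5) = -11.65
(6) = 0.70
(7) = -11.51
(8) = -1.06
(9) = -10.55
(10) = -2.35
(11) = 9440.61
(12) = 10189.18
(13) = 303.84
(14) = 332.54
(15) = 52.87
(16) = 66.12
(17) = 18.00
(18) = -11.00
(19) = 42.00
(20) = 55.00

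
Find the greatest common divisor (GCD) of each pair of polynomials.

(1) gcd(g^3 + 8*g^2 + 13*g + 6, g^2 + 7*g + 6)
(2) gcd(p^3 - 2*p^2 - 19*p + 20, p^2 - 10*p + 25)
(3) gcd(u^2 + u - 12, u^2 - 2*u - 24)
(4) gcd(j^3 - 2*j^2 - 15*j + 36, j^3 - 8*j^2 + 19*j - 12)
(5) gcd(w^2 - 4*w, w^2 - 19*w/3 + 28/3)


(1) = gcd((g + 1)^2*(g + 6), (g + 1)*(g + 6)) = g^2 + 7*g + 6
(2) = gcd((p - 5)*(p - 1)*(p + 4), (p - 5)^2) = p - 5
(3) = gcd((u - 3)*(u + 4), (u - 6)*(u + 4)) = u + 4
(4) = gcd((j - 3)^2*(j + 4), (j - 4)*(j - 3)*(j - 1)) = j - 3
(5) = gcd(w*(w - 4), (w - 4)*(w - 7/3)) = w - 4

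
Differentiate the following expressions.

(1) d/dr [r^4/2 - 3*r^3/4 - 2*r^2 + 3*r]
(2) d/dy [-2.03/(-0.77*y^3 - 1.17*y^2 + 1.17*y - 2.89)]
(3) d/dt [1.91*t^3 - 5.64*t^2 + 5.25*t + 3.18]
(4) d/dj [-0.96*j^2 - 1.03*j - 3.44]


(1) = 2*r^3 - 9*r^2/4 - 4*r + 3
(2) = (-4.6893*y^2 - 4.7502*y + 2.3751)/(0.77*y^3 + 1.17*y^2 - 1.17*y + 2.89)^2
(3) = 5.73*t^2 - 11.28*t + 5.25
(4) = -1.92*j - 1.03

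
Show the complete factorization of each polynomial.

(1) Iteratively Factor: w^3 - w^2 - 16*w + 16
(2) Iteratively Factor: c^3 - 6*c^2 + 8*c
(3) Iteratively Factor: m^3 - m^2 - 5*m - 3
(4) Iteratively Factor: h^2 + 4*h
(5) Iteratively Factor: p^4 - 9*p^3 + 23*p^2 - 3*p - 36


(1) = (w - 4)*(w^2 + 3*w - 4) = (w - 4)*(w + 4)*(w - 1)
(2) = (c - 2)*(c^2 - 4*c) = c*(c - 2)*(c - 4)
(3) = (m + 1)*(m^2 - 2*m - 3) = (m + 1)^2*(m - 3)
(4) = (h + 4)*(h)
(5) = (p - 4)*(p^3 - 5*p^2 + 3*p + 9) = (p - 4)*(p - 3)*(p^2 - 2*p - 3) = (p - 4)*(p - 3)^2*(p + 1)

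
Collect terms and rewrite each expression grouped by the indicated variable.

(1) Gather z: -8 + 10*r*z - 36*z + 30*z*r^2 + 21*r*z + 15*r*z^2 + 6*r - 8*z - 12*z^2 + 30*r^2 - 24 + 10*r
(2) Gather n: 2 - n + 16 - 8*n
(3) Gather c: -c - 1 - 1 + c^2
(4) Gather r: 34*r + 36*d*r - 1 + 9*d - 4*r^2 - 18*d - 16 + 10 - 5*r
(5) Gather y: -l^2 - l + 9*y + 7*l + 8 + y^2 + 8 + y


(1) = 30*r^2 + 16*r + z^2*(15*r - 12) + z*(30*r^2 + 31*r - 44) - 32
(2) = 18 - 9*n
(3) = c^2 - c - 2
(4) = -9*d - 4*r^2 + r*(36*d + 29) - 7
(5) = -l^2 + 6*l + y^2 + 10*y + 16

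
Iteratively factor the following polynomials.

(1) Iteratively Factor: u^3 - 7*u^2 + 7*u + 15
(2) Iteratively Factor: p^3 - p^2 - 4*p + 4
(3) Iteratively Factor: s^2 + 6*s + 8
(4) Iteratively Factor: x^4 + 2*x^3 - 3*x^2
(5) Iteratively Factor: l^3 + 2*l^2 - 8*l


(1) = (u + 1)*(u^2 - 8*u + 15) = (u - 3)*(u + 1)*(u - 5)
(2) = (p + 2)*(p^2 - 3*p + 2) = (p - 2)*(p + 2)*(p - 1)
(3) = (s + 2)*(s + 4)
(4) = (x - 1)*(x^3 + 3*x^2) = x*(x - 1)*(x^2 + 3*x) = x^2*(x - 1)*(x + 3)
(5) = (l)*(l^2 + 2*l - 8) = l*(l + 4)*(l - 2)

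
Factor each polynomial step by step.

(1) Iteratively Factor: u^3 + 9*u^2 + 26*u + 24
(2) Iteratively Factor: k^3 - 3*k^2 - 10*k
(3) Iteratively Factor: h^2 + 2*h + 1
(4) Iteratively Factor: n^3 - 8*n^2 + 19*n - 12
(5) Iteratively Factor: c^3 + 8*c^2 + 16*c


(1) = (u + 4)*(u^2 + 5*u + 6) = (u + 3)*(u + 4)*(u + 2)
(2) = (k)*(k^2 - 3*k - 10) = k*(k - 5)*(k + 2)
(3) = (h + 1)*(h + 1)
(4) = (n - 4)*(n^2 - 4*n + 3) = (n - 4)*(n - 3)*(n - 1)
(5) = (c)*(c^2 + 8*c + 16) = c*(c + 4)*(c + 4)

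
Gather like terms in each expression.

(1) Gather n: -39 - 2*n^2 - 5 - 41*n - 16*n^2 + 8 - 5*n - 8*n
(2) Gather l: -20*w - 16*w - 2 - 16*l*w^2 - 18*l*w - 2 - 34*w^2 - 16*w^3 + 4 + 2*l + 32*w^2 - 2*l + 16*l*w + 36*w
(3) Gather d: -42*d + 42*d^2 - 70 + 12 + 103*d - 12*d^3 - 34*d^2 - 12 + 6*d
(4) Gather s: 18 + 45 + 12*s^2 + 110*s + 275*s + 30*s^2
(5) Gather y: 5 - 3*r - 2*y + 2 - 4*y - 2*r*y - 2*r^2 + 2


(1) = -18*n^2 - 54*n - 36
(2) = l*(-16*w^2 - 2*w) - 16*w^3 - 2*w^2
(3) = -12*d^3 + 8*d^2 + 67*d - 70
(4) = 42*s^2 + 385*s + 63
(5) = -2*r^2 - 3*r + y*(-2*r - 6) + 9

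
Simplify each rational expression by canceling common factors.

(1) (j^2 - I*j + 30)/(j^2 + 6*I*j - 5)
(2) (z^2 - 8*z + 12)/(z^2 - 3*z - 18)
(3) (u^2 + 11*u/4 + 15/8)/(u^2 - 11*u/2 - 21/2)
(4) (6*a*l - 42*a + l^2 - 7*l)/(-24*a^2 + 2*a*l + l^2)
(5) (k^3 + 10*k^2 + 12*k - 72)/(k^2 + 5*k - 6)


(1) = (j - 6*I)/(j + I)
(2) = (z - 2)/(z + 3)
(3) = (4*u + 5)/(4*u - 28)
(4) = (7 - l)/(4*a - l)
(5) = (k^2 + 4*k - 12)/(k - 1)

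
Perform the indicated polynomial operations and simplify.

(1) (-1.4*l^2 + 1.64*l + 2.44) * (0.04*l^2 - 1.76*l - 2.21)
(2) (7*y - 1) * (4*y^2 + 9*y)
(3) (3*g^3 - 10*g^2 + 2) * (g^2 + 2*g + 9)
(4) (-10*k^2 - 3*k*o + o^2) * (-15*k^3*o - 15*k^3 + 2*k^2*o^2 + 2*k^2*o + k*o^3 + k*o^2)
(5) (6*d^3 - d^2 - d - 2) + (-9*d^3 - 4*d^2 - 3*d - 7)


(1) = -0.056*l^4 + 2.5296*l^3 + 0.3052*l^2 - 7.9188*l - 5.3924
(2) = 28*y^3 + 59*y^2 - 9*y
(3) = 3*g^5 - 4*g^4 + 7*g^3 - 88*g^2 + 4*g + 18
(4) = 150*k^5*o + 150*k^5 + 25*k^4*o^2 + 25*k^4*o - 31*k^3*o^3 - 31*k^3*o^2 - k^2*o^4 - k^2*o^3 + k*o^5 + k*o^4
(5) = -3*d^3 - 5*d^2 - 4*d - 9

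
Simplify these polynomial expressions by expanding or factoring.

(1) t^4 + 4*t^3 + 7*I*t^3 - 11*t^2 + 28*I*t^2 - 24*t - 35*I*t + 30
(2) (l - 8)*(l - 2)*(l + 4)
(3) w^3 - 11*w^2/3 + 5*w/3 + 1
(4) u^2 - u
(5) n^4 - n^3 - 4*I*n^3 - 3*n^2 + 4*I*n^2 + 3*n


(1) = (t + 5)*(t + 6*I)*(-I*t + 1)*(I*t - I)
(2) = l^3 - 6*l^2 - 24*l + 64
(3) = (w - 3)*(w - 1)*(w + 1/3)
(4) = u*(u - 1)
(5) = n*(n - 1)*(n - 3*I)*(n - I)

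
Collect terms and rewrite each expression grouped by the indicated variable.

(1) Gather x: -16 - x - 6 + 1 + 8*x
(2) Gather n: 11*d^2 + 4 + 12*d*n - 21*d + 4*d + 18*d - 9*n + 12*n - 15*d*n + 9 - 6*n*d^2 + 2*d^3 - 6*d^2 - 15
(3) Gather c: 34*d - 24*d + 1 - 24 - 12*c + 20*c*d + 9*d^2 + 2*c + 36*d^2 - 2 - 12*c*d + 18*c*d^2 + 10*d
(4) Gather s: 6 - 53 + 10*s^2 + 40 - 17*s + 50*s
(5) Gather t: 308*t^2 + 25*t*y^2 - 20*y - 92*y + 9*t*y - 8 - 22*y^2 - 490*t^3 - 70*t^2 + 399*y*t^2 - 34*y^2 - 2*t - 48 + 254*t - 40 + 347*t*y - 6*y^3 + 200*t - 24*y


(1) = 7*x - 21
(2) = 2*d^3 + 5*d^2 + d + n*(-6*d^2 - 3*d + 3) - 2
(3) = c*(18*d^2 + 8*d - 10) + 45*d^2 + 20*d - 25
(4) = 10*s^2 + 33*s - 7
(5) = -490*t^3 + t^2*(399*y + 238) + t*(25*y^2 + 356*y + 452) - 6*y^3 - 56*y^2 - 136*y - 96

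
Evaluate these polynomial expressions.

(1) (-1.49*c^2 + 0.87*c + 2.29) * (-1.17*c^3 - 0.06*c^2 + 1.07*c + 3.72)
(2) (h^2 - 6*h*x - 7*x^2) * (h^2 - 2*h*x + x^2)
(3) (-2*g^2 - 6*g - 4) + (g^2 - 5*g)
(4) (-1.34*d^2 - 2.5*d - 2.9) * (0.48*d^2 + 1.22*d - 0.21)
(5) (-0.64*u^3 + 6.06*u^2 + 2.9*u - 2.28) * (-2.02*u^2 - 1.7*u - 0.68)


(1) = 1.7433*c^5 - 0.9285*c^4 - 4.3258*c^3 - 4.7493*c^2 + 5.6867*c + 8.5188
(2) = h^4 - 8*h^3*x + 6*h^2*x^2 + 8*h*x^3 - 7*x^4
(3) = -g^2 - 11*g - 4
(4) = -0.6432*d^4 - 2.8348*d^3 - 4.1606*d^2 - 3.013*d + 0.609
(5) = 1.2928*u^5 - 11.1532*u^4 - 15.7248*u^3 - 4.4452*u^2 + 1.904*u + 1.5504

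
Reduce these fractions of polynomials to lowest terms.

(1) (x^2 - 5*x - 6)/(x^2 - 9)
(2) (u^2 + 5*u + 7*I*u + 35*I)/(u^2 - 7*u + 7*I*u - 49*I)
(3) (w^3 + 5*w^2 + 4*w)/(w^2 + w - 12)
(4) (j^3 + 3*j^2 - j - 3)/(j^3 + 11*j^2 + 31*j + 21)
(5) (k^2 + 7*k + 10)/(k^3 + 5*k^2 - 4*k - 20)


(1) = (x^2 - 5*x - 6)/(x^2 - 9)
(2) = (u + 5)/(u - 7)
(3) = (w^2 + w)/(w - 3)
(4) = (j - 1)/(j + 7)
(5) = 1/(k - 2)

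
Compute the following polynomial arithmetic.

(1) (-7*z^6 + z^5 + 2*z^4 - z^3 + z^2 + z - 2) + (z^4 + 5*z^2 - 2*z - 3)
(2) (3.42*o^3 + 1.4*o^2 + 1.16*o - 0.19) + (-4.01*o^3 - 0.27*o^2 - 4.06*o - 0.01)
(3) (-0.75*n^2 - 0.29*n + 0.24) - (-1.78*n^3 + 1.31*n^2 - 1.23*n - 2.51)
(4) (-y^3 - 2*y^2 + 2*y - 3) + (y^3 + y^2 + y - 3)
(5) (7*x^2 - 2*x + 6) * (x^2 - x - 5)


(1) = -7*z^6 + z^5 + 3*z^4 - z^3 + 6*z^2 - z - 5
(2) = -0.59*o^3 + 1.13*o^2 - 2.9*o - 0.2
(3) = 1.78*n^3 - 2.06*n^2 + 0.94*n + 2.75
(4) = -y^2 + 3*y - 6
(5) = 7*x^4 - 9*x^3 - 27*x^2 + 4*x - 30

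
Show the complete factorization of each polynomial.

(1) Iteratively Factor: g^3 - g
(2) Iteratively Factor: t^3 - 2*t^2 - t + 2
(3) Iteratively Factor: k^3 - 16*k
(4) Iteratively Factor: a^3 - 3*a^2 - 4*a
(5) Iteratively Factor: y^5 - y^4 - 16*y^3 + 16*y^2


(1) = (g + 1)*(g^2 - g) = g*(g + 1)*(g - 1)
(2) = (t - 1)*(t^2 - t - 2) = (t - 2)*(t - 1)*(t + 1)
(3) = (k + 4)*(k^2 - 4*k) = k*(k + 4)*(k - 4)
(4) = (a - 4)*(a^2 + a) = a*(a - 4)*(a + 1)
(5) = (y)*(y^4 - y^3 - 16*y^2 + 16*y) = y*(y + 4)*(y^3 - 5*y^2 + 4*y) = y*(y - 4)*(y + 4)*(y^2 - y) = y^2*(y - 4)*(y + 4)*(y - 1)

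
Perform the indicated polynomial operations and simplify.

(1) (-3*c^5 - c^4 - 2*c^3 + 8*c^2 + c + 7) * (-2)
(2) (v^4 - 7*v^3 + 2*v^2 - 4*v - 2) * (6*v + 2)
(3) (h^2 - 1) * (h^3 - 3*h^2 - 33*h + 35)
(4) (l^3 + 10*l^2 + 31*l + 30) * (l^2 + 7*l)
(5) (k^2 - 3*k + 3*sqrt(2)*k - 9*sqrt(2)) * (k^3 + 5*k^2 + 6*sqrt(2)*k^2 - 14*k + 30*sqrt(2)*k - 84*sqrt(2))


(1) = 6*c^5 + 2*c^4 + 4*c^3 - 16*c^2 - 2*c - 14
(2) = 6*v^5 - 40*v^4 - 2*v^3 - 20*v^2 - 20*v - 4
(3) = h^5 - 3*h^4 - 34*h^3 + 38*h^2 + 33*h - 35
(4) = l^5 + 17*l^4 + 101*l^3 + 247*l^2 + 210*l
(5) = k^5 + 2*k^4 + 9*sqrt(2)*k^4 + 7*k^3 + 18*sqrt(2)*k^3 - 261*sqrt(2)*k^2 + 114*k^2 - 1044*k + 378*sqrt(2)*k + 1512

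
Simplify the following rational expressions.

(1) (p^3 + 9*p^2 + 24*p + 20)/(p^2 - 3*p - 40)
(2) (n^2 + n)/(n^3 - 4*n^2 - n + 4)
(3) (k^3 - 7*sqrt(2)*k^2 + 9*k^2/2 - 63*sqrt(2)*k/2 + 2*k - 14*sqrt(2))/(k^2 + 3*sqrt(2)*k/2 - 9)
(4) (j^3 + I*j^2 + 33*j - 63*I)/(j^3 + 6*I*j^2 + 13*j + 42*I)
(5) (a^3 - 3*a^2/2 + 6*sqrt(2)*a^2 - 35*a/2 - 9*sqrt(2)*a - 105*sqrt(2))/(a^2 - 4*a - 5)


(1) = (p^2 + 4*p + 4)/(p - 8)
(2) = n/(n^2 - 5*n + 4)
(3) = (4*k^3 + k^2*(18 - 28*sqrt(2)) + k*(8 - 126*sqrt(2)) - 56*sqrt(2))/(4*k^2 + 6*sqrt(2)*k - 36)
(4) = (j - 3*I)/(j + 2*I)
(5) = (2*a^2 + a*(7 + 12*sqrt(2)) + 42*sqrt(2))/(2*a + 2)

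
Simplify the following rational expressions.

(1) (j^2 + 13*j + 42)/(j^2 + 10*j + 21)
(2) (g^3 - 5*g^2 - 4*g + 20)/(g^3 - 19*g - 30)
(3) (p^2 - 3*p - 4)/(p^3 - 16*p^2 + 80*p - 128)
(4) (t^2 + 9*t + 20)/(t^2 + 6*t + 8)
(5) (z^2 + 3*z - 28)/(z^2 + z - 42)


(1) = (j + 6)/(j + 3)
(2) = (g - 2)/(g + 3)
(3) = (p + 1)/(p^2 - 12*p + 32)
(4) = (t + 5)/(t + 2)
(5) = (z - 4)/(z - 6)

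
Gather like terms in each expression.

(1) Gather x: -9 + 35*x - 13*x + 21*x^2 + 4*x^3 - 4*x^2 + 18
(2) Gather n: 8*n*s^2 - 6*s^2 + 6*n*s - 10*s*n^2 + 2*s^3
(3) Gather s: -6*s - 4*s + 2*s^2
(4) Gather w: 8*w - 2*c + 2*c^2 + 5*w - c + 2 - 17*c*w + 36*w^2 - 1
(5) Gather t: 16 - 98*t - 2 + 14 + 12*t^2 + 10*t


(1) = 4*x^3 + 17*x^2 + 22*x + 9
(2) = -10*n^2*s + n*(8*s^2 + 6*s) + 2*s^3 - 6*s^2
(3) = 2*s^2 - 10*s
(4) = 2*c^2 - 3*c + 36*w^2 + w*(13 - 17*c) + 1
(5) = 12*t^2 - 88*t + 28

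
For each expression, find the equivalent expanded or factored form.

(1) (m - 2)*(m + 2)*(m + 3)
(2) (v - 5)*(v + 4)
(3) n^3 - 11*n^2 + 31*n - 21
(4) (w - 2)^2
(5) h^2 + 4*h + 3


(1) = m^3 + 3*m^2 - 4*m - 12
(2) = v^2 - v - 20
(3) = (n - 7)*(n - 3)*(n - 1)
(4) = w^2 - 4*w + 4
(5) = (h + 1)*(h + 3)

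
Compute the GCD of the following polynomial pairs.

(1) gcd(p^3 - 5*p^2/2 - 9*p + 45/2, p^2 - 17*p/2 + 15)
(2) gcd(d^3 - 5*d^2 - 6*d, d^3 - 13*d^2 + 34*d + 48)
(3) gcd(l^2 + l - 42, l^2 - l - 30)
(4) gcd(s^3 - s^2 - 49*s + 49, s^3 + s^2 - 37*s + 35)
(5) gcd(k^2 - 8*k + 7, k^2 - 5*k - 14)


(1) = p - 5/2
(2) = gcd(d*(d - 6)*(d + 1), (d - 8)*(d - 6)*(d + 1)) = d^2 - 5*d - 6
(3) = gcd((l - 6)*(l + 7), (l - 6)*(l + 5)) = l - 6
(4) = gcd((s - 7)*(s - 1)*(s + 7), (s - 5)*(s - 1)*(s + 7)) = s^2 + 6*s - 7
(5) = k - 7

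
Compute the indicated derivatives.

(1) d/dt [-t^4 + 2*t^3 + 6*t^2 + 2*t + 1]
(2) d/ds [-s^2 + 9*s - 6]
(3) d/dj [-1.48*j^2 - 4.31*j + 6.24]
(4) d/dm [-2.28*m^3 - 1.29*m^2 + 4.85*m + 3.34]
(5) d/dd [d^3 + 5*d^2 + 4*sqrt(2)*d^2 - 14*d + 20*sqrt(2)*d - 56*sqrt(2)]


(1) = -4*t^3 + 6*t^2 + 12*t + 2
(2) = 9 - 2*s
(3) = -2.96*j - 4.31
(4) = -6.84*m^2 - 2.58*m + 4.85
(5) = 3*d^2 + 10*d + 8*sqrt(2)*d - 14 + 20*sqrt(2)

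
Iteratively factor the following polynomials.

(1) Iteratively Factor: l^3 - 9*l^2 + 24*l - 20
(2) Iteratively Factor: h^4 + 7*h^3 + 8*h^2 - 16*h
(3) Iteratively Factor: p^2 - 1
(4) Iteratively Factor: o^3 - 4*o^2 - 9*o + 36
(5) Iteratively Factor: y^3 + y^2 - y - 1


(1) = (l - 2)*(l^2 - 7*l + 10) = (l - 5)*(l - 2)*(l - 2)
(2) = (h)*(h^3 + 7*h^2 + 8*h - 16) = h*(h + 4)*(h^2 + 3*h - 4) = h*(h + 4)^2*(h - 1)
(3) = (p + 1)*(p - 1)
(4) = (o - 4)*(o^2 - 9) = (o - 4)*(o + 3)*(o - 3)
(5) = (y + 1)*(y^2 - 1) = (y - 1)*(y + 1)*(y + 1)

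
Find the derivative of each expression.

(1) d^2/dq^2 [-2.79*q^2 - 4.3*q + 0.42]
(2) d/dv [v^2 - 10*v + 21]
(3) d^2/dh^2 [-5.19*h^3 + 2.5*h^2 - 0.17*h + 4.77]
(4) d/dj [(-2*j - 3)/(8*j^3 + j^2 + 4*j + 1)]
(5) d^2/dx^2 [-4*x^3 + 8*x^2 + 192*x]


(1) = -5.58000000000000
(2) = 2*v - 10
(3) = 5.0 - 31.14*h
(4) = 2*(-8*j^3 - j^2 - 4*j + (2*j + 3)*(12*j^2 + j + 2) - 1)/(8*j^3 + j^2 + 4*j + 1)^2
(5) = 16 - 24*x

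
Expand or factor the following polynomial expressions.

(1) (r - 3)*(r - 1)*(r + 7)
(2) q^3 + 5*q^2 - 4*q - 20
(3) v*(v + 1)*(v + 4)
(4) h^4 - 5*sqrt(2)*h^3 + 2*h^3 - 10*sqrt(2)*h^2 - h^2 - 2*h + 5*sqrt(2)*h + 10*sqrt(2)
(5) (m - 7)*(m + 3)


(1) = r^3 + 3*r^2 - 25*r + 21
(2) = (q - 2)*(q + 2)*(q + 5)
(3) = v^3 + 5*v^2 + 4*v
(4) = (h - 1)*(h + 1)*(h + 2)*(h - 5*sqrt(2))
(5) = m^2 - 4*m - 21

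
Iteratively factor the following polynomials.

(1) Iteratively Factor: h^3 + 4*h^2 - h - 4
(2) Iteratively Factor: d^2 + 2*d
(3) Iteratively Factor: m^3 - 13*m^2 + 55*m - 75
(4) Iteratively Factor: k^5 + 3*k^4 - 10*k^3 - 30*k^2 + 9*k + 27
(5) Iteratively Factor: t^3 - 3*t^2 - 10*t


(1) = (h + 4)*(h^2 - 1) = (h + 1)*(h + 4)*(h - 1)
(2) = (d)*(d + 2)
(3) = (m - 3)*(m^2 - 10*m + 25) = (m - 5)*(m - 3)*(m - 5)
(4) = (k + 3)*(k^4 - 10*k^2 + 9) = (k + 1)*(k + 3)*(k^3 - k^2 - 9*k + 9) = (k - 1)*(k + 1)*(k + 3)*(k^2 - 9) = (k - 3)*(k - 1)*(k + 1)*(k + 3)*(k + 3)
(5) = (t - 5)*(t^2 + 2*t) = t*(t - 5)*(t + 2)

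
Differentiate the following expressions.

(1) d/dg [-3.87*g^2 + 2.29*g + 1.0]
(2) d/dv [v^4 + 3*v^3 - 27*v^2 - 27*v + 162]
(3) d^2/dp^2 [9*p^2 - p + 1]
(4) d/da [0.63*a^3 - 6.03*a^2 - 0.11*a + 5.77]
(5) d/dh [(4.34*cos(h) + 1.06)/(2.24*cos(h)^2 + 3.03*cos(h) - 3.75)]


(1) = 2.29 - 7.74*g
(2) = 4*v^3 + 9*v^2 - 54*v - 27
(3) = 18
(4) = 1.89*a^2 - 12.06*a - 0.11
(5) = (9.7216*cos(h)^2 + 4.7488*cos(h) + 19.4868)*sin(h)/(5.0176*cos(h)^4 + 13.5744*cos(h)^3 - 7.6191*cos(h)^2 - 22.725*cos(h) + 14.0625)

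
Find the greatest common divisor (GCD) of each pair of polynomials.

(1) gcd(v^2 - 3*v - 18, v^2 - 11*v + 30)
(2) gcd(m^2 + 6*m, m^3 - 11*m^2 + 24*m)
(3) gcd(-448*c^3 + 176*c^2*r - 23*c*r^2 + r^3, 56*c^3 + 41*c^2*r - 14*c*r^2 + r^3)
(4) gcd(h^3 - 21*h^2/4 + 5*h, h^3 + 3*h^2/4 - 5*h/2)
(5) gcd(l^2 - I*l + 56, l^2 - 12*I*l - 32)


(1) = gcd((v - 6)*(v + 3), (v - 6)*(v - 5)) = v - 6
(2) = m
(3) = gcd((-8*c + r)^2*(-7*c + r), (-8*c + r)*(-7*c + r)*(c + r)) = 56*c^2 - 15*c*r + r^2
(4) = h^2 - 5*h/4
(5) = l - 8*I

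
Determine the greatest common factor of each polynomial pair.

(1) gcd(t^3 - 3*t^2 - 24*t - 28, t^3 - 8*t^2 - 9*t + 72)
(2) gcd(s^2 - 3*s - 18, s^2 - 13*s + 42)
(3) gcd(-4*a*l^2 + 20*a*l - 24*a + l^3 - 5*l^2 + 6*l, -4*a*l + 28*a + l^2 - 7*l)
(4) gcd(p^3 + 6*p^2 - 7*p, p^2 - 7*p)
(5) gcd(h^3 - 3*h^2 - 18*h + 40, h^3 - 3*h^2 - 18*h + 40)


(1) = 1
(2) = s - 6
(3) = 4*a - l
(4) = p
(5) = h^3 - 3*h^2 - 18*h + 40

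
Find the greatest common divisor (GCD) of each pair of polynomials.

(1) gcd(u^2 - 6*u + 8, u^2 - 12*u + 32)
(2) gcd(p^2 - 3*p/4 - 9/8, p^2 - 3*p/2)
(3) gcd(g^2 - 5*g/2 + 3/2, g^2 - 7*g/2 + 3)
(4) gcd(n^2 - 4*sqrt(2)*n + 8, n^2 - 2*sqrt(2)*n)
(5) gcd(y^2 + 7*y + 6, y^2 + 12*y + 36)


(1) = u - 4
(2) = gcd((p - 3/2)*(p + 3/4), p*(p - 3/2)) = p - 3/2
(3) = g - 3/2
(4) = gcd((n - 2*sqrt(2))^2, n*(n - 2*sqrt(2))) = n - 2*sqrt(2)
(5) = y + 6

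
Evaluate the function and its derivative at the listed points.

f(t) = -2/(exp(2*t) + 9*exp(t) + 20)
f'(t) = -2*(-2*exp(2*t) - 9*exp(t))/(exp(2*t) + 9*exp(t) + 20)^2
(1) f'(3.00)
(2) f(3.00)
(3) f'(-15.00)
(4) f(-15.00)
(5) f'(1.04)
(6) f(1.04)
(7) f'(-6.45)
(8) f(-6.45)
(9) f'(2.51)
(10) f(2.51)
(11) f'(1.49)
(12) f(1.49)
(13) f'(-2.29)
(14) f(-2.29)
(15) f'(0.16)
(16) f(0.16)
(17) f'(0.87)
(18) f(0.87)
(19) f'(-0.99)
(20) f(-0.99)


(1) = 0.01
(2) = -0.00
(3) = 0.00
(4) = -0.10
(5) = 0.03
(6) = -0.04
(7) = 0.00
(8) = -0.10
(9) = 0.01
(10) = -0.01
(11) = 0.03
(12) = -0.03
(13) = 0.00
(14) = -0.10
(15) = 0.03
(16) = -0.06
(17) = 0.03
(18) = -0.04
(19) = 0.01
(20) = -0.09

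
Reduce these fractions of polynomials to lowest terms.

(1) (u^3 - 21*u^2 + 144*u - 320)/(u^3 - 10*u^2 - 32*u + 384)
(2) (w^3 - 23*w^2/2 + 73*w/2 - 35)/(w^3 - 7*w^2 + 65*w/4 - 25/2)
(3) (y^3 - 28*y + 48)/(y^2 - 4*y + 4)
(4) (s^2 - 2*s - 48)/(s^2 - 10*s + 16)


(1) = (u - 5)/(u + 6)
(2) = (2*w - 14)/(2*w - 5)
(3) = (y^2 + 2*y - 24)/(y - 2)
(4) = (s + 6)/(s - 2)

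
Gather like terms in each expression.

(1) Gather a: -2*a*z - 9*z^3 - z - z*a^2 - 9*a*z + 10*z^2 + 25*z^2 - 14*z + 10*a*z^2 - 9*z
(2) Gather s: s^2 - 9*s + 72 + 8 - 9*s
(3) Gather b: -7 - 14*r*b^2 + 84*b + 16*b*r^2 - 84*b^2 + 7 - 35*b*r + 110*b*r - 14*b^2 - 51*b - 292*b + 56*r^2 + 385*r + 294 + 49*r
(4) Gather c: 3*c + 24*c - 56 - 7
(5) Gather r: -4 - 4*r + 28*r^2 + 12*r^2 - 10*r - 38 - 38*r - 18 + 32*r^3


(1) = -a^2*z + a*(10*z^2 - 11*z) - 9*z^3 + 35*z^2 - 24*z
(2) = s^2 - 18*s + 80
(3) = b^2*(-14*r - 98) + b*(16*r^2 + 75*r - 259) + 56*r^2 + 434*r + 294
(4) = 27*c - 63
(5) = 32*r^3 + 40*r^2 - 52*r - 60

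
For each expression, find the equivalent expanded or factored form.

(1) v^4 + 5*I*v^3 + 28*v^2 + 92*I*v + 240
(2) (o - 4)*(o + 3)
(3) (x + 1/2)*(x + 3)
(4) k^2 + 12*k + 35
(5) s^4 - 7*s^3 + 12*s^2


(1) = (v - 4*I)*(v - 2*I)*(v + 5*I)*(v + 6*I)
(2) = o^2 - o - 12
(3) = x^2 + 7*x/2 + 3/2
(4) = (k + 5)*(k + 7)
(5) = s^2*(s - 4)*(s - 3)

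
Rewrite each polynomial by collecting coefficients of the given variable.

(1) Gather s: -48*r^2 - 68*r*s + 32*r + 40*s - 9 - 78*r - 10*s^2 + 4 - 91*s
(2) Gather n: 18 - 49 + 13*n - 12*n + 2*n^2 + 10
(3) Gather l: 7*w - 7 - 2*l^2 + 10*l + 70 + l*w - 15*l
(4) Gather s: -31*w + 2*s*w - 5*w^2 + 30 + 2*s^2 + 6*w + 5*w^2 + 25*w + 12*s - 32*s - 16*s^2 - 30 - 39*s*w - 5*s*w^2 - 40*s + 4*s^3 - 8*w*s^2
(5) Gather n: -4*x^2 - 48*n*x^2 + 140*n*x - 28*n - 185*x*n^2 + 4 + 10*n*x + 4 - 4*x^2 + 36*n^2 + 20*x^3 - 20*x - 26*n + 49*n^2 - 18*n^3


(1) = -48*r^2 - 46*r - 10*s^2 + s*(-68*r - 51) - 5
(2) = 2*n^2 + n - 21
(3) = -2*l^2 + l*(w - 5) + 7*w + 63
(4) = 4*s^3 + s^2*(-8*w - 14) + s*(-5*w^2 - 37*w - 60)
(5) = -18*n^3 + n^2*(85 - 185*x) + n*(-48*x^2 + 150*x - 54) + 20*x^3 - 8*x^2 - 20*x + 8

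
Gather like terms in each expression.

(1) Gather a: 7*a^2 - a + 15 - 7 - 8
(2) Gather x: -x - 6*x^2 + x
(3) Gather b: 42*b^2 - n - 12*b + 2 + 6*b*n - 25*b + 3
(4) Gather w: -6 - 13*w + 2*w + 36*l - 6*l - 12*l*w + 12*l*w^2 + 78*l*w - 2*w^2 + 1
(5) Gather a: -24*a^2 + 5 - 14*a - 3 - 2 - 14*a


(1) = 7*a^2 - a
(2) = -6*x^2
(3) = 42*b^2 + b*(6*n - 37) - n + 5
(4) = 30*l + w^2*(12*l - 2) + w*(66*l - 11) - 5
(5) = -24*a^2 - 28*a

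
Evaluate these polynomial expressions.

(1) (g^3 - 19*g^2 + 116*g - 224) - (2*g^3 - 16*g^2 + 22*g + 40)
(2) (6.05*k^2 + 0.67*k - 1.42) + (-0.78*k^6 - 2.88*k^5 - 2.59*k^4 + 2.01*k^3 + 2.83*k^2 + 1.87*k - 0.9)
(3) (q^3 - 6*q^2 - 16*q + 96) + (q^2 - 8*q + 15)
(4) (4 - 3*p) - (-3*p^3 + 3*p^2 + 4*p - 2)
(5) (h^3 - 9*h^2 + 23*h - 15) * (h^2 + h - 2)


(1) = -g^3 - 3*g^2 + 94*g - 264
(2) = -0.78*k^6 - 2.88*k^5 - 2.59*k^4 + 2.01*k^3 + 8.88*k^2 + 2.54*k - 2.32
(3) = q^3 - 5*q^2 - 24*q + 111
(4) = 3*p^3 - 3*p^2 - 7*p + 6
(5) = h^5 - 8*h^4 + 12*h^3 + 26*h^2 - 61*h + 30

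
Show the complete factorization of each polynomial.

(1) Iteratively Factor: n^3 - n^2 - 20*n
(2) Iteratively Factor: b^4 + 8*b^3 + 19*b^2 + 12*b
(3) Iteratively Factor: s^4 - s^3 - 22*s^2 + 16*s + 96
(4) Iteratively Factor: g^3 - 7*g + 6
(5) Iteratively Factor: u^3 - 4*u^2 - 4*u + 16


(1) = (n)*(n^2 - n - 20) = n*(n + 4)*(n - 5)
(2) = (b + 4)*(b^3 + 4*b^2 + 3*b) = (b + 1)*(b + 4)*(b^2 + 3*b) = (b + 1)*(b + 3)*(b + 4)*(b)
(3) = (s + 2)*(s^3 - 3*s^2 - 16*s + 48) = (s - 3)*(s + 2)*(s^2 - 16) = (s - 3)*(s + 2)*(s + 4)*(s - 4)
(4) = (g - 1)*(g^2 + g - 6) = (g - 1)*(g + 3)*(g - 2)
(5) = (u + 2)*(u^2 - 6*u + 8) = (u - 2)*(u + 2)*(u - 4)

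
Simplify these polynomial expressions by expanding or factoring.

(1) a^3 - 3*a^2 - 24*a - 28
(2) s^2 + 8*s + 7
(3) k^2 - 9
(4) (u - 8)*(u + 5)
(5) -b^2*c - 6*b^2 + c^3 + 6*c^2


(1) = (a - 7)*(a + 2)^2
(2) = (s + 1)*(s + 7)
(3) = (k - 3)*(k + 3)
(4) = u^2 - 3*u - 40
(5) = (-b + c)*(b + c)*(c + 6)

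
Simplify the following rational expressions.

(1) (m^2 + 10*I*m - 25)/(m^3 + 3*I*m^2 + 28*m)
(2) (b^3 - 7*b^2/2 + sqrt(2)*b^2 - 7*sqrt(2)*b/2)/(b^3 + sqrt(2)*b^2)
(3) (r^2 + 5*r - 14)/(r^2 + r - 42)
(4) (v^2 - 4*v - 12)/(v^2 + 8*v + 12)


(1) = (m^2 + 10*I*m - 25)/(m^3 + 3*I*m^2 + 28*m)
(2) = (2*b - 7)/(2*b)
(3) = (r - 2)/(r - 6)
(4) = (v - 6)/(v + 6)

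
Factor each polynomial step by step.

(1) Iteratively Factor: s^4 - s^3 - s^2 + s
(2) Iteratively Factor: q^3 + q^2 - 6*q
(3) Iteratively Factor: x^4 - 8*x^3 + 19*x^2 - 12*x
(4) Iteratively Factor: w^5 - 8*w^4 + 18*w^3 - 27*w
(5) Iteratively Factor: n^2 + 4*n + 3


(1) = (s + 1)*(s^3 - 2*s^2 + s) = s*(s + 1)*(s^2 - 2*s + 1) = s*(s - 1)*(s + 1)*(s - 1)
(2) = (q + 3)*(q^2 - 2*q) = (q - 2)*(q + 3)*(q)
(3) = (x - 4)*(x^3 - 4*x^2 + 3*x) = x*(x - 4)*(x^2 - 4*x + 3) = x*(x - 4)*(x - 3)*(x - 1)
(4) = (w - 3)*(w^4 - 5*w^3 + 3*w^2 + 9*w) = (w - 3)*(w + 1)*(w^3 - 6*w^2 + 9*w) = w*(w - 3)*(w + 1)*(w^2 - 6*w + 9) = w*(w - 3)^2*(w + 1)*(w - 3)
(5) = (n + 3)*(n + 1)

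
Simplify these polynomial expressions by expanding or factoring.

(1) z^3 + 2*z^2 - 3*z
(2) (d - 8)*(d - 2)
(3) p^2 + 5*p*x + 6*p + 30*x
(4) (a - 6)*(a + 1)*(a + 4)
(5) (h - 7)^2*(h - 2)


(1) = z*(z - 1)*(z + 3)
(2) = d^2 - 10*d + 16
(3) = (p + 6)*(p + 5*x)
(4) = a^3 - a^2 - 26*a - 24
(5) = h^3 - 16*h^2 + 77*h - 98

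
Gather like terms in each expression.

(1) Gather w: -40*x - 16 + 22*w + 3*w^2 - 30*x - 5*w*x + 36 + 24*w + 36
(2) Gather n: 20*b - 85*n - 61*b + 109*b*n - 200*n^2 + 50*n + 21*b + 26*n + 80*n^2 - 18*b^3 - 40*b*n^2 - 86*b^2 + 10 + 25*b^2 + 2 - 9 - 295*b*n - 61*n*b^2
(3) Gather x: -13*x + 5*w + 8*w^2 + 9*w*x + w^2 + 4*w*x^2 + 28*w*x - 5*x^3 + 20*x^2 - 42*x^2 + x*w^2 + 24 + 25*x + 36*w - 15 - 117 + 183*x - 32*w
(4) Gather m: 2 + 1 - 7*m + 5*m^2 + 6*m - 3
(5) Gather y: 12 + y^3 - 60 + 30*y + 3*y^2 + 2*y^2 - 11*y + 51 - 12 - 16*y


(1) = 3*w^2 + w*(46 - 5*x) - 70*x + 56
(2) = -18*b^3 - 61*b^2 - 20*b + n^2*(-40*b - 120) + n*(-61*b^2 - 186*b - 9) + 3
(3) = 9*w^2 + 9*w - 5*x^3 + x^2*(4*w - 22) + x*(w^2 + 37*w + 195) - 108
(4) = 5*m^2 - m
(5) = y^3 + 5*y^2 + 3*y - 9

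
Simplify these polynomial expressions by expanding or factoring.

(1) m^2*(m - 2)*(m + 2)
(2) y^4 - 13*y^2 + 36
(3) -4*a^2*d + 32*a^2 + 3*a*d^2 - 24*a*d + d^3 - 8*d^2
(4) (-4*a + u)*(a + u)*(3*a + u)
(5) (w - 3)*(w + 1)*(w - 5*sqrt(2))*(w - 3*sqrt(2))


(1) = m^4 - 4*m^2
(2) = (y - 3)*(y - 2)*(y + 2)*(y + 3)
(3) = (-a + d)*(4*a + d)*(d - 8)
(4) = -12*a^3 - 13*a^2*u + u^3
(5) = w^4 - 8*sqrt(2)*w^3 - 2*w^3 + 16*sqrt(2)*w^2 + 27*w^2 - 60*w + 24*sqrt(2)*w - 90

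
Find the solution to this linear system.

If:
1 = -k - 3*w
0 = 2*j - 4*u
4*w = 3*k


Then:
j = 2*u
k = -4/13
w = -3/13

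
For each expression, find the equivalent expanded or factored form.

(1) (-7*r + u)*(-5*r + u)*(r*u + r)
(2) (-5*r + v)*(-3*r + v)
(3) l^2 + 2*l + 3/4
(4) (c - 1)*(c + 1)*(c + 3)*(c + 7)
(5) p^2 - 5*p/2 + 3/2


(1) = 35*r^3*u + 35*r^3 - 12*r^2*u^2 - 12*r^2*u + r*u^3 + r*u^2
(2) = 15*r^2 - 8*r*v + v^2
(3) = (l + 1/2)*(l + 3/2)
(4) = c^4 + 10*c^3 + 20*c^2 - 10*c - 21
(5) = (p - 3/2)*(p - 1)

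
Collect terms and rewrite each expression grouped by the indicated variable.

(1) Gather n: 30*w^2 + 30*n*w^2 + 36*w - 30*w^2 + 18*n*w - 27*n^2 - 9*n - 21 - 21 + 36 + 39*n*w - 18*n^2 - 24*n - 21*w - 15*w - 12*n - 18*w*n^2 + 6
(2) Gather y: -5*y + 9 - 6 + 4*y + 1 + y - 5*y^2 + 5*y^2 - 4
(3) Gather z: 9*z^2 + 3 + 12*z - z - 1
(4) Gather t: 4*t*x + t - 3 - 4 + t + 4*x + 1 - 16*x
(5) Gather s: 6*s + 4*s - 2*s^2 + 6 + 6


(1) = n^2*(-18*w - 45) + n*(30*w^2 + 57*w - 45)
(2) = 0
(3) = 9*z^2 + 11*z + 2
(4) = t*(4*x + 2) - 12*x - 6
(5) = -2*s^2 + 10*s + 12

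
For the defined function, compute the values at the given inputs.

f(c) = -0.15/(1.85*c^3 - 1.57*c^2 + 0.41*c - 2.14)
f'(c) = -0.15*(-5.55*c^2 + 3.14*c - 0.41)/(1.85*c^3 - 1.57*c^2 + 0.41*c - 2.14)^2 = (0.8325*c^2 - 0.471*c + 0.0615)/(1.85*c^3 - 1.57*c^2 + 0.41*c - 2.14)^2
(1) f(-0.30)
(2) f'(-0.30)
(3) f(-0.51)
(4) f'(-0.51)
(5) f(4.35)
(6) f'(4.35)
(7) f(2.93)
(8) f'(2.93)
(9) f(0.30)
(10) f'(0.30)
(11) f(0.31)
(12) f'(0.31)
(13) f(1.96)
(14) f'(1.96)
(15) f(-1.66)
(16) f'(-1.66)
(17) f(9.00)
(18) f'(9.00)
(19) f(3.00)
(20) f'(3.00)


(1) = 0.06
(2) = 0.05
(3) = 0.05
(4) = 0.06
(5) = -0.00
(6) = 0.00
(7) = -0.00
(8) = 0.01
(9) = 0.07
(10) = -0.00
(11) = 0.07
(12) = -0.00
(13) = -0.02
(14) = 0.05
(15) = 0.01
(16) = 0.01
(17) = -0.00
(18) = 0.00
(19) = -0.00
(20) = 0.01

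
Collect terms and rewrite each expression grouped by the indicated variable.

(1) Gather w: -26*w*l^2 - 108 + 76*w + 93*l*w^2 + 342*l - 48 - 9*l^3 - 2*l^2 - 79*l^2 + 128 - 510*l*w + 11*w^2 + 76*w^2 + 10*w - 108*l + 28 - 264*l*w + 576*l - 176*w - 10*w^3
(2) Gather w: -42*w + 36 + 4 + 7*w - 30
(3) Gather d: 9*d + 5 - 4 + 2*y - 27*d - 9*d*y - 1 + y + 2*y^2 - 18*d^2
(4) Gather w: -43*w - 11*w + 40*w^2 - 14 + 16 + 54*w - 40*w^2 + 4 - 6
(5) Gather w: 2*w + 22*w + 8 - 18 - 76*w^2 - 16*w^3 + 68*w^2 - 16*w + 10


(1) = -9*l^3 - 81*l^2 + 810*l - 10*w^3 + w^2*(93*l + 87) + w*(-26*l^2 - 774*l - 90)
(2) = 10 - 35*w
(3) = -18*d^2 + d*(-9*y - 18) + 2*y^2 + 3*y
(4) = 0
(5) = -16*w^3 - 8*w^2 + 8*w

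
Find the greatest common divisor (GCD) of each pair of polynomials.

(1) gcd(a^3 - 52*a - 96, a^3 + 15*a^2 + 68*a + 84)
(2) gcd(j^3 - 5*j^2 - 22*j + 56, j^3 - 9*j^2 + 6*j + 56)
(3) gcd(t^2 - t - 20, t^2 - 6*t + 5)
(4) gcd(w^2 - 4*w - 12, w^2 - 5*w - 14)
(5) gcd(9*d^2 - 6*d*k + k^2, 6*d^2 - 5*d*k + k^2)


(1) = gcd((a - 8)*(a + 2)*(a + 6), (a + 2)*(a + 6)*(a + 7)) = a^2 + 8*a + 12
(2) = j - 7
(3) = t - 5
(4) = w + 2
(5) = 3*d - k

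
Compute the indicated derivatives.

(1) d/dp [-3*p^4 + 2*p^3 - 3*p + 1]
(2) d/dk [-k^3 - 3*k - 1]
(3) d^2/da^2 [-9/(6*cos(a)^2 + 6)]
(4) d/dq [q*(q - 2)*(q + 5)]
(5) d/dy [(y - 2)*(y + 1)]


(1) = -12*p^3 + 6*p^2 - 3
(2) = -3*k^2 - 3
(3) = 3*(2*sin(a)^4 + sin(a)^2 - 2)/(cos(a)^2 + 1)^3
(4) = 3*q^2 + 6*q - 10
(5) = 2*y - 1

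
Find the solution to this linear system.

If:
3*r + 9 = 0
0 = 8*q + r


Then:
q = 3/8
r = -3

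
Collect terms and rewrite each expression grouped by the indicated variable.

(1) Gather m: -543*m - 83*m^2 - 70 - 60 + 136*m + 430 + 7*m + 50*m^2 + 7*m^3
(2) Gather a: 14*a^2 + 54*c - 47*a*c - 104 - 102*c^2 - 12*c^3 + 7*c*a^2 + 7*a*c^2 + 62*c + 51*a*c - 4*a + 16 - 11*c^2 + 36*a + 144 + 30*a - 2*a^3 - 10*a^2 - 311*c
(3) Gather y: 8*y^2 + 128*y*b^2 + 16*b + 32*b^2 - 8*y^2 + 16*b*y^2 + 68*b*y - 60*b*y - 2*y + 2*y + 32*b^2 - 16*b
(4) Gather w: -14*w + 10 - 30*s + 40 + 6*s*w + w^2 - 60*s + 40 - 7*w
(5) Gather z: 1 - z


(1) = 7*m^3 - 33*m^2 - 400*m + 300
(2) = -2*a^3 + a^2*(7*c + 4) + a*(7*c^2 + 4*c + 62) - 12*c^3 - 113*c^2 - 195*c + 56
(3) = 64*b^2 + 16*b*y^2 + y*(128*b^2 + 8*b)
(4) = -90*s + w^2 + w*(6*s - 21) + 90
(5) = 1 - z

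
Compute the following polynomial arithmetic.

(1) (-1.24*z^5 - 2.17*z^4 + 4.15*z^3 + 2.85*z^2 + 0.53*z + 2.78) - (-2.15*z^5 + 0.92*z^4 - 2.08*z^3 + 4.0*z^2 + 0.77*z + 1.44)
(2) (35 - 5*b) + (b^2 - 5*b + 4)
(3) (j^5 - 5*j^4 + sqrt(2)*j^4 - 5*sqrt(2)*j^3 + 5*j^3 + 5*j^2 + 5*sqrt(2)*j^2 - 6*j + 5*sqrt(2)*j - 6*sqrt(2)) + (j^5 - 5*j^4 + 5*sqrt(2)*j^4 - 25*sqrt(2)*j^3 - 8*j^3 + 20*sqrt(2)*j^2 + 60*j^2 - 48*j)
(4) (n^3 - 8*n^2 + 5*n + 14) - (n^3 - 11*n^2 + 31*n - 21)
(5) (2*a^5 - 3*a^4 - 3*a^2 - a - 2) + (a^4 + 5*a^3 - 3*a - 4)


(1) = 0.91*z^5 - 3.09*z^4 + 6.23*z^3 - 1.15*z^2 - 0.24*z + 1.34
(2) = b^2 - 10*b + 39
(3) = 2*j^5 - 10*j^4 + 6*sqrt(2)*j^4 - 30*sqrt(2)*j^3 - 3*j^3 + 25*sqrt(2)*j^2 + 65*j^2 - 54*j + 5*sqrt(2)*j - 6*sqrt(2)
(4) = 3*n^2 - 26*n + 35
(5) = 2*a^5 - 2*a^4 + 5*a^3 - 3*a^2 - 4*a - 6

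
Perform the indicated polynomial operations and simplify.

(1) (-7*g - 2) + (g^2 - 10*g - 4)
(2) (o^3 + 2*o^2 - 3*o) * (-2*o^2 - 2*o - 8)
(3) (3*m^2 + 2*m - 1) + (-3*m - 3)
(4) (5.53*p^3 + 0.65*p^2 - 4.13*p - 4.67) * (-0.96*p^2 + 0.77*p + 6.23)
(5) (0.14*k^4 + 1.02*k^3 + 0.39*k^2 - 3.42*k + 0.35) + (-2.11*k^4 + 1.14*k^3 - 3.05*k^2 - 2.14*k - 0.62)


(1) = g^2 - 17*g - 6
(2) = -2*o^5 - 6*o^4 - 6*o^3 - 10*o^2 + 24*o
(3) = 3*m^2 - m - 4
(4) = -5.3088*p^5 + 3.6341*p^4 + 38.9172*p^3 + 5.3526*p^2 - 29.3258*p - 29.0941
(5) = -1.97*k^4 + 2.16*k^3 - 2.66*k^2 - 5.56*k - 0.27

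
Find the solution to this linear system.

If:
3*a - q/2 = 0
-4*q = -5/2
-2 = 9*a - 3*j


Then:
a = 5/48
j = 47/48
q = 5/8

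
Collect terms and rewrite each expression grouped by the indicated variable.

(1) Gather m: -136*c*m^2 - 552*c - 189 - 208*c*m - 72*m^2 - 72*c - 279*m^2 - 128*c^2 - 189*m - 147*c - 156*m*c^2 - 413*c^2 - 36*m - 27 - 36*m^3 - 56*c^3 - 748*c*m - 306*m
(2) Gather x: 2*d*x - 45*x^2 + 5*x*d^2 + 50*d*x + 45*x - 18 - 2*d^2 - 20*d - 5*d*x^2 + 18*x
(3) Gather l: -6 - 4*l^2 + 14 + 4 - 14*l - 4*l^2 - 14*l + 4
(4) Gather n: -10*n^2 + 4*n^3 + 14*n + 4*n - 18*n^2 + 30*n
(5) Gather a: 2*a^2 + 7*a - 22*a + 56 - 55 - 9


(1) = -56*c^3 - 541*c^2 - 771*c - 36*m^3 + m^2*(-136*c - 351) + m*(-156*c^2 - 956*c - 531) - 216
(2) = -2*d^2 - 20*d + x^2*(-5*d - 45) + x*(5*d^2 + 52*d + 63) - 18
(3) = -8*l^2 - 28*l + 16
(4) = 4*n^3 - 28*n^2 + 48*n
(5) = 2*a^2 - 15*a - 8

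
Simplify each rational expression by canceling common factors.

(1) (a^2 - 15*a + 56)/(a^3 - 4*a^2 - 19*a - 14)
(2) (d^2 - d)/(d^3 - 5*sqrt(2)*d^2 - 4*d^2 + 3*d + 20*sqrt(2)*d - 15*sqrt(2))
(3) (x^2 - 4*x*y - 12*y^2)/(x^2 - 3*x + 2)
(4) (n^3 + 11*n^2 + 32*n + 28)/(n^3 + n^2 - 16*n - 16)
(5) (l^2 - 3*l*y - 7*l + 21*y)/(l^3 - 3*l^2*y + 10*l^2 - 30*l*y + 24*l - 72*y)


(1) = (a - 8)/(a^2 + 3*a + 2)
(2) = d/(d^2 + d*(-5*sqrt(2) - 3) + 15*sqrt(2))
(3) = (x^2 - 4*x*y - 12*y^2)/(x^2 - 3*x + 2)
(4) = (n^3 + 11*n^2 + 32*n + 28)/(n^3 + n^2 - 16*n - 16)
(5) = (l - 7)/(l^2 + 10*l + 24)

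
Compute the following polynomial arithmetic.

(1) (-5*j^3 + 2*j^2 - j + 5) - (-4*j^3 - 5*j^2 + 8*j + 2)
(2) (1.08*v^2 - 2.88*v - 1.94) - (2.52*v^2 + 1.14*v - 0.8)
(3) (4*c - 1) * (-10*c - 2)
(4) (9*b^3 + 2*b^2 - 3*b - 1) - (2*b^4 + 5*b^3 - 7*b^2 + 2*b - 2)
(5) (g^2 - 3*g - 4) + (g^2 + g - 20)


(1) = -j^3 + 7*j^2 - 9*j + 3
(2) = -1.44*v^2 - 4.02*v - 1.14
(3) = -40*c^2 + 2*c + 2
(4) = -2*b^4 + 4*b^3 + 9*b^2 - 5*b + 1
(5) = 2*g^2 - 2*g - 24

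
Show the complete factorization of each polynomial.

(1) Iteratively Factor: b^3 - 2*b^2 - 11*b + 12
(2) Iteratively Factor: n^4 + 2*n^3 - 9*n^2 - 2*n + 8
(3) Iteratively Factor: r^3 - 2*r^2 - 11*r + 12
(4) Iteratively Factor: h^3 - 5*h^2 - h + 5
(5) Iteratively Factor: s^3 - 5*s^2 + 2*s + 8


(1) = (b - 4)*(b^2 + 2*b - 3) = (b - 4)*(b - 1)*(b + 3)
(2) = (n + 4)*(n^3 - 2*n^2 - n + 2) = (n + 1)*(n + 4)*(n^2 - 3*n + 2) = (n - 1)*(n + 1)*(n + 4)*(n - 2)
(3) = (r - 1)*(r^2 - r - 12) = (r - 1)*(r + 3)*(r - 4)
(4) = (h + 1)*(h^2 - 6*h + 5) = (h - 5)*(h + 1)*(h - 1)
(5) = (s - 2)*(s^2 - 3*s - 4) = (s - 4)*(s - 2)*(s + 1)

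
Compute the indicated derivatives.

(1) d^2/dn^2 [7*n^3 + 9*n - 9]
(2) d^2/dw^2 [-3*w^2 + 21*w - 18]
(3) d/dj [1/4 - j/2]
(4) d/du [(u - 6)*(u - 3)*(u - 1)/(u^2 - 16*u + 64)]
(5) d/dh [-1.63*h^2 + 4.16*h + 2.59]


(1) = 42*n
(2) = -6
(3) = -1/2
(4) = (u^3 - 24*u^2 + 133*u - 180)/(u^3 - 24*u^2 + 192*u - 512)
(5) = 4.16 - 3.26*h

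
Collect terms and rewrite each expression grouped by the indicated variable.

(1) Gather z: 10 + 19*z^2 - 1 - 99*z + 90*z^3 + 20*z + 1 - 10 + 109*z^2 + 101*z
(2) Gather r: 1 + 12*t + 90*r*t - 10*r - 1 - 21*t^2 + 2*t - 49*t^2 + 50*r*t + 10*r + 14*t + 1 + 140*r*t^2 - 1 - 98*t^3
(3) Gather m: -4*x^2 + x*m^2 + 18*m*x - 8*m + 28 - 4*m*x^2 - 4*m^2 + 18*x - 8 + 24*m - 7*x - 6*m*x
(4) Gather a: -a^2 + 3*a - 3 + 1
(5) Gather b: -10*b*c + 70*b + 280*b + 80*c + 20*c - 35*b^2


(1) = 90*z^3 + 128*z^2 + 22*z
(2) = r*(140*t^2 + 140*t) - 98*t^3 - 70*t^2 + 28*t
(3) = m^2*(x - 4) + m*(-4*x^2 + 12*x + 16) - 4*x^2 + 11*x + 20
(4) = -a^2 + 3*a - 2
(5) = -35*b^2 + b*(350 - 10*c) + 100*c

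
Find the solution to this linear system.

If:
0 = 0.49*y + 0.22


Then:
y = -0.45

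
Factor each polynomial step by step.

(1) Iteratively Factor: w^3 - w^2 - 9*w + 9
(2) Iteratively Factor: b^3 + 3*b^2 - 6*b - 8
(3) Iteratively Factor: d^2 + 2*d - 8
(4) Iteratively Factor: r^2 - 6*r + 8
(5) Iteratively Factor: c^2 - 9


(1) = (w - 3)*(w^2 + 2*w - 3) = (w - 3)*(w + 3)*(w - 1)
(2) = (b + 1)*(b^2 + 2*b - 8) = (b - 2)*(b + 1)*(b + 4)
(3) = (d + 4)*(d - 2)
(4) = (r - 4)*(r - 2)
(5) = (c + 3)*(c - 3)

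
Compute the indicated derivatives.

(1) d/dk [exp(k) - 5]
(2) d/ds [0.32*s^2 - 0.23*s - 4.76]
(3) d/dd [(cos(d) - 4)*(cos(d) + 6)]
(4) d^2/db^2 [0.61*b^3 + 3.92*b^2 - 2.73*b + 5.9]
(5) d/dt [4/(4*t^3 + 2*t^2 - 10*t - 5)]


(1) = exp(k)
(2) = 0.64*s - 0.23
(3) = -2*(cos(d) + 1)*sin(d)
(4) = 3.66*b + 7.84
(5) = 8*(-6*t^2 - 2*t + 5)/(4*t^3 + 2*t^2 - 10*t - 5)^2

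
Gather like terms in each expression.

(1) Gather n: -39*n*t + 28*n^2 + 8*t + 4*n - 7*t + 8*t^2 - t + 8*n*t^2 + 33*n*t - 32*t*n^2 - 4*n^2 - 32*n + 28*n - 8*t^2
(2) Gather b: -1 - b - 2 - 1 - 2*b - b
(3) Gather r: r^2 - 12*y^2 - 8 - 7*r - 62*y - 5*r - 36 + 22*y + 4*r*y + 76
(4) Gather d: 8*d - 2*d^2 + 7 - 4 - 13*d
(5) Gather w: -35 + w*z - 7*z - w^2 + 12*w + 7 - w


(1) = n^2*(24 - 32*t) + n*(8*t^2 - 6*t)
(2) = -4*b - 4
(3) = r^2 + r*(4*y - 12) - 12*y^2 - 40*y + 32
(4) = -2*d^2 - 5*d + 3
(5) = -w^2 + w*(z + 11) - 7*z - 28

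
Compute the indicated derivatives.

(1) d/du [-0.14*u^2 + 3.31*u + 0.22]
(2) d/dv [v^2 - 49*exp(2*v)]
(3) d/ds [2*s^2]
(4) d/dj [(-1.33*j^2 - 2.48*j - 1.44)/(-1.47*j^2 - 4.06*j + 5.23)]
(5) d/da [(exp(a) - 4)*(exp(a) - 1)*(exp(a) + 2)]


(1) = 3.31 - 0.28*u
(2) = 2*v - 98*exp(2*v)
(3) = 4*s
(4) = (1.7542*j^2 - 18.1454*j - 18.8168)/(2.1609*j^4 + 11.9364*j^3 + 1.1074*j^2 - 42.4676*j + 27.3529)
(5) = 3*(exp(2*a) - 2*exp(a) - 2)*exp(a)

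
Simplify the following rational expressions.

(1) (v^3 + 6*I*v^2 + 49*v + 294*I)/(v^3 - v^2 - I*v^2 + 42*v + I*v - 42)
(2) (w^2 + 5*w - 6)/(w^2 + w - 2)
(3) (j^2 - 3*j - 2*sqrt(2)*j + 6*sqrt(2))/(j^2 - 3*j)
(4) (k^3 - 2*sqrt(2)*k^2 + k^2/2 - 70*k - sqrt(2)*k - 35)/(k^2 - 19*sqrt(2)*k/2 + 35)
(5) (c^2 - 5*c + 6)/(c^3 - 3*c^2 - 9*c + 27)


(1) = (v + 7*I)/(v - 1)
(2) = (w + 6)/(w + 2)
(3) = (j - 2*sqrt(2))/j
(4) = (4*k^2 + k*(2 + 20*sqrt(2)) + 10*sqrt(2))/(4*k - 10*sqrt(2))
(5) = (c - 2)/(c^2 - 9)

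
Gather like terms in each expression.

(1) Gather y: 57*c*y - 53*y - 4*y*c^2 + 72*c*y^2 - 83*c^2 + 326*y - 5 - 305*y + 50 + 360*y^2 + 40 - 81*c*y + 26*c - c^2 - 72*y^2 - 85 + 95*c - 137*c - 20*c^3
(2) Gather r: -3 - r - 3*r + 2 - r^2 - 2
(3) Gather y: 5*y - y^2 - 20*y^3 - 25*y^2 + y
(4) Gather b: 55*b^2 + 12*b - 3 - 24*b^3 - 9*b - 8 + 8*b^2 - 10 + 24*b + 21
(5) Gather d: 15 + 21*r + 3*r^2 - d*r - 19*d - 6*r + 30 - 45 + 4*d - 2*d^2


(1) = -20*c^3 - 84*c^2 - 16*c + y^2*(72*c + 288) + y*(-4*c^2 - 24*c - 32)
(2) = -r^2 - 4*r - 3
(3) = -20*y^3 - 26*y^2 + 6*y
(4) = -24*b^3 + 63*b^2 + 27*b
(5) = -2*d^2 + d*(-r - 15) + 3*r^2 + 15*r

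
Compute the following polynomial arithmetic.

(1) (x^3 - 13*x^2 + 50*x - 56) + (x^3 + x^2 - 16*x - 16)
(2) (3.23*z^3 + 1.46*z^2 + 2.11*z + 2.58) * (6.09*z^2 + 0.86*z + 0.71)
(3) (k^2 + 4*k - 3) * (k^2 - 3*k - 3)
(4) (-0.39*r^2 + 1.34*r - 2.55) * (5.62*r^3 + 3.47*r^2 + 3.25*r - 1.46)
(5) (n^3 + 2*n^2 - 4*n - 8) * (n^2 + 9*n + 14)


(1) = 2*x^3 - 12*x^2 + 34*x - 72
(2) = 19.6707*z^5 + 11.6692*z^4 + 16.3988*z^3 + 18.5634*z^2 + 3.7169*z + 1.8318
(3) = k^4 + k^3 - 18*k^2 - 3*k + 9
(4) = -2.1918*r^5 + 6.1775*r^4 - 10.9487*r^3 - 3.9241*r^2 - 10.2439*r + 3.723
(5) = n^5 + 11*n^4 + 28*n^3 - 16*n^2 - 128*n - 112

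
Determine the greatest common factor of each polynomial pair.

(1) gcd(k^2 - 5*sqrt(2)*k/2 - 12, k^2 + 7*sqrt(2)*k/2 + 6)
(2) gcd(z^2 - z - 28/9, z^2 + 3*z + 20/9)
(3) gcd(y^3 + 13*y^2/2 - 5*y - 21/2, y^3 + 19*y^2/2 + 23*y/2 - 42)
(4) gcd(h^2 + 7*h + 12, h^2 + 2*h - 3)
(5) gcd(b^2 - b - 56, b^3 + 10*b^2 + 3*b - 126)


(1) = k + 3*sqrt(2)/2
(2) = gcd((z - 7/3)*(z + 4/3), (z + 4/3)*(z + 5/3)) = z + 4/3
(3) = y^2 + 11*y/2 - 21/2
(4) = h + 3
(5) = gcd((b - 8)*(b + 7), (b - 3)*(b + 6)*(b + 7)) = b + 7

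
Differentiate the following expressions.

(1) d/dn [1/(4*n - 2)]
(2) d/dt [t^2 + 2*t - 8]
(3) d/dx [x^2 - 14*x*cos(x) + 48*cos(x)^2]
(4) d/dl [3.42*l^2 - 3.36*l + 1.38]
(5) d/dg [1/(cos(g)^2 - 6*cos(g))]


(1) = -1/(2*n - 1)^2
(2) = 2*t + 2
(3) = 14*x*sin(x) + 2*x - 48*sin(2*x) - 14*cos(x)
(4) = 6.84*l - 3.36
(5) = 2*(cos(g) - 3)*sin(g)/((cos(g) - 6)^2*cos(g)^2)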